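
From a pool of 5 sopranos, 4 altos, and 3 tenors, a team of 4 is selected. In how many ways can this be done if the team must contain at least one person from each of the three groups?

Total 4-person selections from all 12: C(12,4) = 495.
Selections missing a whole group: no sopranos → C(7,4) = 35; no altos → C(8,4) = 70; no tenors → C(9,4) = 126.
Add back selections omitting two groups (i.e. drawn from a single group): C(5,4) + C(4,4) + C(3,4) = 6.
By inclusion–exclusion: 495 − 231 + 6 = 270.

270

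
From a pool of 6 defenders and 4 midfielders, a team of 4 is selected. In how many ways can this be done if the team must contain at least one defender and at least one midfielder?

Unrestricted: C(10,4) = 210 ways to pick any 4 of the 10.
Subtract selections that omit an entire group: no defenders → C(4,4) = 1; no midfielders → C(6,4) = 15.
Both groups omitted at once is impossible, so 210 − 16 = 194.

194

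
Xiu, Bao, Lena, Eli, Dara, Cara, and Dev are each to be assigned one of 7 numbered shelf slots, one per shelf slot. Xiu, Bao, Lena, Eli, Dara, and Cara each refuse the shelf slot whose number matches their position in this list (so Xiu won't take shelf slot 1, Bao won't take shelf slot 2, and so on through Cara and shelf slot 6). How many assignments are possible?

2119

Let Aᵢ (for 1 ≤ i ≤ 6) be the placements that put person i in their forbidden shelf slot. Any j of these fix j positions, leaving (7−j)! ways to fill the rest, and there are C(6,j) ways to pick which j.
By inclusion–exclusion, the number of valid placements is Σ_{j=0}^{6} (−1)^j C(6,j)·(7−j)!.
Computing: 5040 − 4320 + 1800 − 480 + 90 − 12 + 1 = 2119.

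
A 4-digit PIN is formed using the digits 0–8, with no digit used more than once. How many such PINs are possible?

Choose and order 4 of the 9 symbols: the first digit has 9 options, the next 8, then 7, 6.
9 × 8 × 7 × 6 = 3024.

3024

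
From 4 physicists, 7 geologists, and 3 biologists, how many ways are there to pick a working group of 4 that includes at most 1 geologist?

Split by how many geologists are chosen (0 through 1).
Sum: C(7,0)·C(7,4) + C(7,1)·C(7,3) = 35 + 245 = 280.

280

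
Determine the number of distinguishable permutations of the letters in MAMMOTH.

840

The 7 letters of MAMMOTH have repeats: M appearing 3 times.
So there are 7! / (3!) = 840 distinguishable arrangements.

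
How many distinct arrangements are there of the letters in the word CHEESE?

120

The 6 letters of CHEESE have repeats: E appearing 3 times.
The number of distinct arrangements is 6!/(3!) = 720/6 = 120.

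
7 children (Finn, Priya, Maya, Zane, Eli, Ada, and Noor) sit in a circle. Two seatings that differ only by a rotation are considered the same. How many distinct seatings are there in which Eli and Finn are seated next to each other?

240

Glue Eli and Finn into a block (2 internal orders). Seating 6 units around a circle gives (5)! arrangements.
So 2 × (5)! = 2 × 120 = 240.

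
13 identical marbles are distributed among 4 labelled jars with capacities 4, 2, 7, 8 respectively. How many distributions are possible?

Without the upper bounds there are C(16,3) = 560 ways to split 13 among 4 jars.
Subtract solutions that violate a single cap (substitute x_i' = x_i − (cap_i+1)): x_1 ≥ 5 gives C(11,3) = 165; x_2 ≥ 3 gives C(13,3) = 286; x_3 ≥ 8 gives C(8,3) = 56; x_4 ≥ 9 gives C(7,3) = 35. Together 542.
Add back pairs where two caps are both exceeded: 56 + 1 + 0 + 10 + 4 + 0 = 71.
By inclusion–exclusion the count is 560 − 542 + 71 = 89.

89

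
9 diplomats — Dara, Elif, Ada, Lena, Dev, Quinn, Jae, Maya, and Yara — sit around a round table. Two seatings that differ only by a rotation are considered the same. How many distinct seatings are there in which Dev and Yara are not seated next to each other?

30240

Without the restriction there are (8)! = 40320 seatings.
Those with Dev next to Yara: fuse the pair into one unit and seat 8 units around a circle — 2·(7)! = 10080.
Subtracting, 40320 − 10080 = 30240.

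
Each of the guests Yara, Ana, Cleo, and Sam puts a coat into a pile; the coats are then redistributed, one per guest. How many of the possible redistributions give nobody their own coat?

Count assignments avoiding every fixed point. For any j of the 4 guests fixed to their own coat, the other 4−j can be arranged in (4−j)! ways.
By inclusion–exclusion this is Σ_{j=0}^{4} (−1)^j C(4,j)·(4−j)!.
Computing: 24 − 24 + 12 − 4 + 1 = 9.

9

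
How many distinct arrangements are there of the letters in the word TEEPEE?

Letter multiplicities in TEEPEE: E×4, P×1, T×1.
The number of distinct arrangements is 6!/(4!) = 720/24 = 30.

30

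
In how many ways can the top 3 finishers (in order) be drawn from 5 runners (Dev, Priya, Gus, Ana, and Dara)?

60

This is an ordered selection of 3 from 5: P(5,3).
That gives 5 × 4 × 3 = 60.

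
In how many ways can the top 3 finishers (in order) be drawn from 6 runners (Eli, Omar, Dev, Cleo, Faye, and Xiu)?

This is an ordered selection of 3 from 6: P(6,3).
That gives 6 × 5 × 4 = 120.

120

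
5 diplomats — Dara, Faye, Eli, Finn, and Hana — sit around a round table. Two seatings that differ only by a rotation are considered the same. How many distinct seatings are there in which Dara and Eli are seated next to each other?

12

Treat {Dara, Eli} as one unit (2 internal orders) and seat the resulting 4 units around the table: (3)! circular arrangements.
So 2 × (3)! = 2 × 6 = 12.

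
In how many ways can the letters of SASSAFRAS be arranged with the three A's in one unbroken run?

210

Treat the 3 copies of A as a single block. The multiset to arrange is then {AAA, F, R, S, S, S, S}, 7 items in all.
That gives (7)!/(4!) = 210 arrangements.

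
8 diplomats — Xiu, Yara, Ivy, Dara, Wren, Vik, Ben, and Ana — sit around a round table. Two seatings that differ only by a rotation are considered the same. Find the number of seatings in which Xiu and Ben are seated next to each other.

1440

Glue Xiu and Ben into a block (2 internal orders). Seating 7 units around a circle gives (6)! arrangements.
So 2 × (6)! = 2 × 720 = 1440.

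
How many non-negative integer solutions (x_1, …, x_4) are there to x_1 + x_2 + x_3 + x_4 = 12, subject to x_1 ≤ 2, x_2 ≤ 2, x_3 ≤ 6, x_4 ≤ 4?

Without the upper bounds there are C(15,3) = 455 ways to split 12 among 4 variables.
Subtract solutions that violate a single cap (substitute x_i' = x_i − (cap_i+1)): x_1 ≥ 3 gives C(12,3) = 220; x_2 ≥ 3 gives C(12,3) = 220; x_3 ≥ 7 gives C(8,3) = 56; x_4 ≥ 5 gives C(10,3) = 120. Together 616.
Add back pairs where two caps are both exceeded: 84 + 10 + 35 + 10 + 35 + 1 = 175.
Subtract triples: 0 + 4 + 0 + 0 = 4.
By inclusion–exclusion the count is 455 − 616 + 175 − 4 = 10.

10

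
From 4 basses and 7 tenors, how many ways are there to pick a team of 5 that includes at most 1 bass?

161

Split by how many basses are chosen (0 through 1).
Sum: C(4,0)·C(7,5) + C(4,1)·C(7,4) = 21 + 140 = 161.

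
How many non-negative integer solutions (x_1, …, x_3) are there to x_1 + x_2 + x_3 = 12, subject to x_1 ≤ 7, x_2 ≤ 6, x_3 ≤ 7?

40

Ignoring the caps, the number of non-negative solutions to x_1+…+x_3 = 12 is C(14,2) = 91.
Subtract solutions that violate a single cap (substitute x_i' = x_i − (cap_i+1)): x_1 ≥ 8 gives C(6,2) = 15; x_2 ≥ 7 gives C(7,2) = 21; x_3 ≥ 8 gives C(6,2) = 15. Together 51.
No two caps can be exceeded simultaneously, so the pair terms are all 0.
By inclusion–exclusion the count is 91 − 51 + 0 = 40.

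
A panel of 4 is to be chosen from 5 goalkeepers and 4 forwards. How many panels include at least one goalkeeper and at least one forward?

120

With no constraint there are C(9,4) = 126 possible selections.
Selections missing a whole group: no goalkeepers → C(4,4) = 1; no forwards → C(5,4) = 5.
Both groups omitted at once is impossible, so 126 − 6 = 120.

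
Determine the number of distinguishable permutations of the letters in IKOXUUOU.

3360

The 8 letters of IKOXUUOU have repeats: O appearing twice and U appearing 3 times.
The number of distinct arrangements is 8!/(3!·2!) = 40320/12 = 3360.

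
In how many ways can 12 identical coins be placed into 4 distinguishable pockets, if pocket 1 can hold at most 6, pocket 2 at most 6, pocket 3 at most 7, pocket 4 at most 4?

190

Ignoring the caps, the number of non-negative solutions to x_1+…+x_4 = 12 is C(15,3) = 455.
Subtract solutions that violate a single cap (substitute x_i' = x_i − (cap_i+1)): x_1 ≥ 7 gives C(8,3) = 56; x_2 ≥ 7 gives C(8,3) = 56; x_3 ≥ 8 gives C(7,3) = 35; x_4 ≥ 5 gives C(10,3) = 120. Together 267.
Add back pairs where two caps are both exceeded: 0 + 0 + 1 + 0 + 1 + 0 = 2.
By inclusion–exclusion the count is 455 − 267 + 2 = 190.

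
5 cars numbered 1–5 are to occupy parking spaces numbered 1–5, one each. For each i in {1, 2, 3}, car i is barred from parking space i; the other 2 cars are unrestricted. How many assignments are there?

Let Aᵢ (for i ∈ {1, 2, 3}) be the placements that put car i in its forbidden parking space. Any j of these fix j positions, leaving (5−j)! ways to fill the rest, and there are C(3,j) ways to pick which j.
By inclusion–exclusion, the number of valid placements is Σ_{j=0}^{3} (−1)^j C(3,j)·(5−j)!.
Computing: 120 − 72 + 18 − 2 = 64.

64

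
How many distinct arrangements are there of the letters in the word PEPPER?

60

Letter multiplicities in PEPPER: E×2, P×3, R×1.
The number of distinct arrangements is 6!/(3!·2!) = 720/12 = 60.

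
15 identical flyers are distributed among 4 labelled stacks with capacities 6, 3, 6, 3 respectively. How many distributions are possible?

20

Without the upper bounds there are C(18,3) = 816 ways to split 15 among 4 stacks.
Subtract solutions that violate a single cap (substitute x_i' = x_i − (cap_i+1)): x_1 ≥ 7 gives C(11,3) = 165; x_2 ≥ 4 gives C(14,3) = 364; x_3 ≥ 7 gives C(11,3) = 165; x_4 ≥ 4 gives C(14,3) = 364. Together 1058.
Add back pairs where two caps are both exceeded: 35 + 4 + 35 + 35 + 120 + 35 = 264.
Subtract triples: 0 + 1 + 0 + 1 = 2.
By inclusion–exclusion the count is 816 − 1058 + 264 − 2 = 20.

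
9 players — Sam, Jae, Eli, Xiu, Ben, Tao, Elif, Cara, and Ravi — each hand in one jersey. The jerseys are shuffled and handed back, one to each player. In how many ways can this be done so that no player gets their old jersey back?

133496

This is the derangement count D_9: permutations of 9 items with no fixed point.
By inclusion–exclusion this is Σ_{j=0}^{9} (−1)^j C(9,j)·(9−j)!.
Computing: 362880 − 362880 + 181440 − 60480 + 15120 − 3024 + 504 − 72 + 9 − 1 = 133496.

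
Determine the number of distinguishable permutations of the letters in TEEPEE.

TEEPEE has 6 letters with E appearing 4 times.
So there are 6! / (4!) = 30 distinguishable arrangements.

30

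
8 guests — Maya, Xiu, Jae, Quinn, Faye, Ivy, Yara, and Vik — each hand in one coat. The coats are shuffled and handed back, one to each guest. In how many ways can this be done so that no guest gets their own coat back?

Count assignments avoiding every fixed point. For any j of the 8 guests fixed to their own coat, the other 8−j can be arranged in (8−j)! ways.
By inclusion–exclusion this is Σ_{j=0}^{8} (−1)^j C(8,j)·(8−j)!.
Computing: 40320 − 40320 + 20160 − 6720 + 1680 − 336 + 56 − 8 + 1 = 14833.

14833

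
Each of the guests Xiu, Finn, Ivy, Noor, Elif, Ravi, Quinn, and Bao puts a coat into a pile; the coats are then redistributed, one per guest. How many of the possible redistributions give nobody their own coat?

This is the derangement count D_8: permutations of 8 items with no fixed point.
By inclusion–exclusion this is Σ_{j=0}^{8} (−1)^j C(8,j)·(8−j)!.
Computing: 40320 − 40320 + 20160 − 6720 + 1680 − 336 + 56 − 8 + 1 = 14833.

14833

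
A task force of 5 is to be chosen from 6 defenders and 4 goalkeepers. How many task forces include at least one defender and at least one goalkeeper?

246

Total 5-person selections from all 10: C(10,5) = 252.
Selections missing a whole group: no defenders → C(4,5) = 0; no goalkeepers → C(6,5) = 6.
Both groups omitted at once is impossible, so 252 − 6 = 246.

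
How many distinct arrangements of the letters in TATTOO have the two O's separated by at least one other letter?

There are 6!/(3!·2!) = 60 arrangements of TATTOO in total.
Arrangements with the O's together: treat OO as one letter, giving (5)!/(3!) = 20.
Hence 60 − 20 = 40.

40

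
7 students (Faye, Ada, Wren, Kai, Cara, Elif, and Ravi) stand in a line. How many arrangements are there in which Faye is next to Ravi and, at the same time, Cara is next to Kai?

Treat {Faye,Ravi} as one block (2 orders) and {Cara,Kai} as another (2 orders).
That leaves 5 units to arrange: 2 × 2 × 5! = 4 × 120 = 480.

480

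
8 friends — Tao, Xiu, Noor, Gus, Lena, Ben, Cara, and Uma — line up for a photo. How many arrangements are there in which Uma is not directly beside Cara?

Of the 8! = 40320 arrangements, those with Uma and Cara adjacent number 2 × 7! = 10080 (treat the pair as a block with 2 internal orders).
So 40320 − 10080 = 30240 arrangements keep them apart.

30240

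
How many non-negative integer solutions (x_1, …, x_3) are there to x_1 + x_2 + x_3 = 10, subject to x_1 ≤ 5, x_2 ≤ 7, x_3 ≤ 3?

By stars and bars, unrestricted non-negative solutions to x_1+…+x_3 = 10 number C(10+2,2) = 66.
Subtract solutions that violate a single cap (substitute x_i' = x_i − (cap_i+1)): x_1 ≥ 6 gives C(6,2) = 15; x_2 ≥ 8 gives C(4,2) = 6; x_3 ≥ 4 gives C(8,2) = 28. Together 49.
Add back pairs where two caps are both exceeded: 0 + 1 + 0 = 1.
By inclusion–exclusion the count is 66 − 49 + 1 = 18.

18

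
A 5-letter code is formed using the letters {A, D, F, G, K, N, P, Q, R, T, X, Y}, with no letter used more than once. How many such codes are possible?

95040

Choose and order 5 of the 12 symbols: the first letter has 12 options, the next 11, and so on down to 8.
That product is 12 × 11 × 10 × 9 × 8 = 95040.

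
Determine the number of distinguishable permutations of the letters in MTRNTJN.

MTRNTJN has 7 letters with N appearing twice and T appearing twice.
So there are 7! / (2!·2!) = 1260 distinguishable arrangements.

1260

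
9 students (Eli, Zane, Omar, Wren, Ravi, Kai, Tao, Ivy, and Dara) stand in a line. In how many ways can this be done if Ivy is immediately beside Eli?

Place the 7 others and the Ivy-Eli pair as 8 objects in a line; the pair has 2 internal arrangements.
So the count is 2·(8)! = 80640.

80640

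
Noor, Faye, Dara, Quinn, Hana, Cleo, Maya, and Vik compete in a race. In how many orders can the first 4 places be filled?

There are 8 choices for 1st place, 7 for 2nd, and so on down to 5 for position 4.
That gives 8 × 7 × 6 × 5 = 1680.

1680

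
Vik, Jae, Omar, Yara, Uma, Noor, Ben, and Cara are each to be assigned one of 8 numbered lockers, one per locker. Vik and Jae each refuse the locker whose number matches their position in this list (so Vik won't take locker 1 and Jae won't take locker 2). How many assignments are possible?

Let Aᵢ (for i ∈ {1, 2}) be the placements that put person i in their forbidden locker. Any j of these fix j positions, leaving (8−j)! ways to fill the rest, and there are C(2,j) ways to pick which j.
By inclusion–exclusion, the number of valid placements is Σ_{j=0}^{2} (−1)^j C(2,j)·(8−j)!.
Computing: 40320 − 10080 + 720 = 30960.

30960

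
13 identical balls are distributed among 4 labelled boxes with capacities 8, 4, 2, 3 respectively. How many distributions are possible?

30

By stars and bars, unrestricted non-negative solutions to x_1+…+x_4 = 13 number C(13+3,3) = 560.
Subtract solutions that violate a single cap (substitute x_i' = x_i − (cap_i+1)): x_1 ≥ 9 gives C(7,3) = 35; x_2 ≥ 5 gives C(11,3) = 165; x_3 ≥ 3 gives C(13,3) = 286; x_4 ≥ 4 gives C(12,3) = 220. Together 706.
Add back pairs where two caps are both exceeded: 0 + 4 + 1 + 56 + 35 + 84 = 180.
Subtract triples: 0 + 0 + 0 + 4 = 4.
By inclusion–exclusion the count is 560 − 706 + 180 − 4 = 30.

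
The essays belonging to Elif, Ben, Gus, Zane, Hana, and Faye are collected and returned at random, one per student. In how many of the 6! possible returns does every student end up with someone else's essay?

265

Count assignments avoiding every fixed point. For any j of the 6 students fixed to their own essay, the other 6−j can be arranged in (6−j)! ways.
By inclusion–exclusion this is Σ_{j=0}^{6} (−1)^j C(6,j)·(6−j)!.
Computing: 720 − 720 + 360 − 120 + 30 − 6 + 1 = 265.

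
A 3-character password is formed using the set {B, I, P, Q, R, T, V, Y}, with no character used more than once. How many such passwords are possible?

With no repetition, fill the 3 characters in order: 8 choices, then 7, down to 6.
8 × 7 × 6 = 336.

336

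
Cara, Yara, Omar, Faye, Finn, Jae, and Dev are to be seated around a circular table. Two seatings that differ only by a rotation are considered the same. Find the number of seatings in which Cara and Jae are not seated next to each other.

All circular seatings of 7 people number (6)! = 720.
Seatings with Cara beside Jae: treat them as a block with 2 internal orders, giving 2 × (5)! = 240.
Subtracting, 720 − 240 = 480.

480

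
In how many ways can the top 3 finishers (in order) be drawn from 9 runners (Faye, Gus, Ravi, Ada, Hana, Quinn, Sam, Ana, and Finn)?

There are 9 choices for 1st place, 8 for 2nd, and 7 for 3rd.
That gives 9 × 8 × 7 = 504.

504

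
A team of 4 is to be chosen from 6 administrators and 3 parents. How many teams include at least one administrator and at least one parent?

With no constraint there are C(9,4) = 126 possible selections.
Subtract selections that omit an entire group: no administrators → C(3,4) = 0; no parents → C(6,4) = 15.
Both groups omitted at once is impossible, so 126 − 15 = 111.

111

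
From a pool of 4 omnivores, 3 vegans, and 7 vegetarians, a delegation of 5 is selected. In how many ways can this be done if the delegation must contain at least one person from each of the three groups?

1288

Unrestricted: C(14,5) = 2002 ways to pick any 5 of the 14.
Subtract selections that omit an entire group: no omnivores → C(10,5) = 252; no vegans → C(11,5) = 462; no vegetarians → C(7,5) = 21.
Add back selections omitting two groups (i.e. drawn from a single group): C(4,5) + C(3,5) + C(7,5) = 21.
By inclusion–exclusion: 2002 − 735 + 21 = 1288.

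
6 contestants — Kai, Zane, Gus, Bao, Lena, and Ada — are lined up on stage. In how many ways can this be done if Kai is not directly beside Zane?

Of the 6! = 720 arrangements, those with Kai and Zane adjacent number 2 × 5! = 240 (treat the pair as a block with 2 internal orders).
So 720 − 240 = 480 arrangements keep them apart.

480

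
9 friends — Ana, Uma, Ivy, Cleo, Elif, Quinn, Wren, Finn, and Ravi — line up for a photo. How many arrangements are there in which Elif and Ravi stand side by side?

Treat {Elif, Ravi} as a single unit. There are 8 units to order, and the pair itself can be ordered 2 ways.
So the count is 2·(8)! = 80640.

80640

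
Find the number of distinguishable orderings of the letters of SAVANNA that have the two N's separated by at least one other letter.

300

Total arrangements of SAVANNA: 7!/(3!·2!) = 420.
Arrangements with the N's together: treat NN as one letter, giving (6)!/(3!) = 120.
Hence 420 − 120 = 300.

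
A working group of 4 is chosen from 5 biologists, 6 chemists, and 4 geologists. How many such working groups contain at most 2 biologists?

Split by how many biologists are chosen (0 through 2).
Sum: C(5,0)·C(10,4) + C(5,1)·C(10,3) + C(5,2)·C(10,2) = 210 + 600 + 450 = 1260.

1260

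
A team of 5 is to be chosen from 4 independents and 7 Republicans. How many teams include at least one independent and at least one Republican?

441

Unrestricted: C(11,5) = 462 ways to pick any 5 of the 11.
Subtract selections that omit an entire group: no independents → C(7,5) = 21; no Republicans → C(4,5) = 0.
Both groups omitted at once is impossible, so 462 − 21 = 441.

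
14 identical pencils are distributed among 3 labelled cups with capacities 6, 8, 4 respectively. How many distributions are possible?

15

Ignoring the caps, the number of non-negative solutions to x_1+…+x_3 = 14 is C(16,2) = 120.
Subtract solutions that violate a single cap (substitute x_i' = x_i − (cap_i+1)): x_1 ≥ 7 gives C(9,2) = 36; x_2 ≥ 9 gives C(7,2) = 21; x_3 ≥ 5 gives C(11,2) = 55. Together 112.
Add back pairs where two caps are both exceeded: 0 + 6 + 1 = 7.
By inclusion–exclusion the count is 120 − 112 + 7 = 15.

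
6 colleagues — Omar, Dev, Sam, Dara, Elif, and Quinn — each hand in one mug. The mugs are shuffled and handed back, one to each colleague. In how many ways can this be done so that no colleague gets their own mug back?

This is the derangement count D_6: permutations of 6 items with no fixed point.
By inclusion–exclusion this is Σ_{j=0}^{6} (−1)^j C(6,j)·(6−j)!.
Computing: 720 − 720 + 360 − 120 + 30 − 6 + 1 = 265.

265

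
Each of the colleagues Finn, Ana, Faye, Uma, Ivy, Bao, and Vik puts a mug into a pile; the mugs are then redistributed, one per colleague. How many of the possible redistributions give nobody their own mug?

1854

Count assignments avoiding every fixed point. For any j of the 7 colleagues fixed to their own mug, the other 7−j can be arranged in (7−j)! ways.
By inclusion–exclusion this is Σ_{j=0}^{7} (−1)^j C(7,j)·(7−j)!.
Computing: 5040 − 5040 + 2520 − 840 + 210 − 42 + 7 − 1 = 1854.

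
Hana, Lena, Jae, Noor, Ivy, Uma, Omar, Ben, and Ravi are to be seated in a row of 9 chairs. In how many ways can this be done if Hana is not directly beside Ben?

There are 9! = 362880 arrangements in all. If Hana and Ben are adjacent, merging them into one block gives 2·(8)! = 80640 arrangements.
So 362880 − 80640 = 282240 arrangements keep them apart.

282240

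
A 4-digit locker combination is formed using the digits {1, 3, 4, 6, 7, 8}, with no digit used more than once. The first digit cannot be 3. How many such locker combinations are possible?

300

The first digit has 6−1 = 5 choices (anything except 3).
The remaining 3 digits are filled from the other 5 symbols without repetition: 5 × 4 × 3 = 60.
Total: 5 × 60 = 300.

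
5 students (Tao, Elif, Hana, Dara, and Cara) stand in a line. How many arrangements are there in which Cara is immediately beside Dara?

Treat {Cara, Dara} as a single unit. There are 4 units to order, and the pair itself can be ordered 2 ways.
That gives 2 × 4! = 2 × 24 = 48.

48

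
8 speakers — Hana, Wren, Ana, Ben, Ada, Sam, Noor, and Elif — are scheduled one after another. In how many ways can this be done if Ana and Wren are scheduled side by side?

10080

Place the 6 others and the Ana-Wren pair as 7 objects in a line; the pair has 2 internal arrangements.
That gives 2 × 7! = 2 × 5040 = 10080.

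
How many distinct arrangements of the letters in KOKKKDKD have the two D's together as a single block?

Treat the 2 copies of D as a single block. The multiset to arrange is then {DD, K, K, K, K, K, O}, 7 items in all.
That gives (7)!/(5!) = 42 arrangements.

42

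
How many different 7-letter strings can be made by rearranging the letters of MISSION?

1260

Letter multiplicities in MISSION: I×2, M×1, N×1, O×1, S×2.
The number of distinct arrangements is 7!/(2!·2!) = 5040/4 = 1260.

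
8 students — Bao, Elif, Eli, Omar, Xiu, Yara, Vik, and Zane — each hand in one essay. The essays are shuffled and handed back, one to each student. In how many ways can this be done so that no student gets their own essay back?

14833

This is the derangement count D_8: permutations of 8 items with no fixed point.
By inclusion–exclusion this is Σ_{j=0}^{8} (−1)^j C(8,j)·(8−j)!.
Computing: 40320 − 40320 + 20160 − 6720 + 1680 − 336 + 56 − 8 + 1 = 14833.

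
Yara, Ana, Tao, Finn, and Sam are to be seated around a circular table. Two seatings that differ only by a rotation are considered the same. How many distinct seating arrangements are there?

Around a circle, 5 distinct people have 5!/5 = (4)! = 24 rotationally distinct seatings.

24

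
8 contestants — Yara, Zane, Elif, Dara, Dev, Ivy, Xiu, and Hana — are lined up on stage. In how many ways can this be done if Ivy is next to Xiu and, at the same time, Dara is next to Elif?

Treat {Ivy,Xiu} as one block (2 orders) and {Dara,Elif} as another (2 orders).
That leaves 6 units to arrange: 2 × 2 × 6! = 4 × 720 = 2880.

2880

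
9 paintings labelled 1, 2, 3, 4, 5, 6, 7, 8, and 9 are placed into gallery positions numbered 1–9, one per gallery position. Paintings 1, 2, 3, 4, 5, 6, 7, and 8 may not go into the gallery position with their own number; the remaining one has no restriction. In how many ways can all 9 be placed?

148329

Let Aᵢ (for 1 ≤ i ≤ 8) be the placements that put painting i in its forbidden gallery position. Any j of these fix j positions, leaving (9−j)! ways to fill the rest, and there are C(8,j) ways to pick which j.
By inclusion–exclusion, the number of valid placements is Σ_{j=0}^{8} (−1)^j C(8,j)·(9−j)!.
Computing: 362880 − 322560 + 141120 − 40320 + 8400 − 1344 + 168 − 16 + 1 = 148329.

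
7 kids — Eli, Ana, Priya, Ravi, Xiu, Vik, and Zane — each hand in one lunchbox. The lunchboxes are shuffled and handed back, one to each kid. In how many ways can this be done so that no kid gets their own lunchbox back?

1854

Count assignments avoiding every fixed point. For any j of the 7 kids fixed to their own lunchbox, the other 7−j can be arranged in (7−j)! ways.
By inclusion–exclusion this is Σ_{j=0}^{7} (−1)^j C(7,j)·(7−j)!.
Computing: 5040 − 5040 + 2520 − 840 + 210 − 42 + 7 − 1 = 1854.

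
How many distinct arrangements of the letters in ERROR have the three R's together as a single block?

6

Treat the 3 copies of R as a single block. The multiset to arrange is then {RRR, E, O}, 3 items in all.
All 3 items are distinct, so there are (3)! = 6 arrangements.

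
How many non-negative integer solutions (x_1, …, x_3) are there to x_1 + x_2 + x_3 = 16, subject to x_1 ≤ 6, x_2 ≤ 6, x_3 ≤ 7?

10

Ignoring the caps, the number of non-negative solutions to x_1+…+x_3 = 16 is C(18,2) = 153.
Subtract solutions that violate a single cap (substitute x_i' = x_i − (cap_i+1)): x_1 ≥ 7 gives C(11,2) = 55; x_2 ≥ 7 gives C(11,2) = 55; x_3 ≥ 8 gives C(10,2) = 45. Together 155.
Add back pairs where two caps are both exceeded: 6 + 3 + 3 = 12.
By inclusion–exclusion the count is 153 − 155 + 12 = 10.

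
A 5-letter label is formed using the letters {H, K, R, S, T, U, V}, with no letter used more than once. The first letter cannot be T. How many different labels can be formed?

The first letter has 7−1 = 6 choices (anything except T).
The remaining 4 letters are filled from the other 6 symbols without repetition: 6 × 5 × 4 × 3 = 360.
Total: 6 × 360 = 2160.

2160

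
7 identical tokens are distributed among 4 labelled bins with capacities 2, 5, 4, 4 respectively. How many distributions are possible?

Without the upper bounds there are C(10,3) = 120 ways to split 7 among 4 bins.
Subtract solutions that violate a single cap (substitute x_i' = x_i − (cap_i+1)): x_1 ≥ 3 gives C(7,3) = 35; x_2 ≥ 6 gives C(4,3) = 4; x_3 ≥ 5 gives C(5,3) = 10; x_4 ≥ 5 gives C(5,3) = 10. Together 59.
No two caps can be exceeded simultaneously, so the pair terms are all 0.
By inclusion–exclusion the count is 120 − 59 + 0 = 61.

61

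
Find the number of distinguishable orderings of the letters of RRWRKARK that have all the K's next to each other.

210

Treat the 2 copies of K as a single block. The multiset to arrange is then {KK, A, R, R, R, R, W}, 7 items in all.
That gives (7)!/(4!) = 210 arrangements.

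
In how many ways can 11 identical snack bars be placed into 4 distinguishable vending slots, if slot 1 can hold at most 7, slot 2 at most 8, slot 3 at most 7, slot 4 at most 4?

Ignoring the caps, the number of non-negative solutions to x_1+…+x_4 = 11 is C(14,3) = 364.
Subtract solutions that violate a single cap (substitute x_i' = x_i − (cap_i+1)): x_1 ≥ 8 gives C(6,3) = 20; x_2 ≥ 9 gives C(5,3) = 10; x_3 ≥ 8 gives C(6,3) = 20; x_4 ≥ 5 gives C(9,3) = 84. Together 134.
No two caps can be exceeded simultaneously, so the pair terms are all 0.
By inclusion–exclusion the count is 364 − 134 + 0 = 230.

230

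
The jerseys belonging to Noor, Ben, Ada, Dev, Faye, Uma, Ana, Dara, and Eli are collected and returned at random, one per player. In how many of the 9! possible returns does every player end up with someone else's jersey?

This is the derangement count D_9: permutations of 9 items with no fixed point.
By inclusion–exclusion this is Σ_{j=0}^{9} (−1)^j C(9,j)·(9−j)!.
Computing: 362880 − 362880 + 181440 − 60480 + 15120 − 3024 + 504 − 72 + 9 − 1 = 133496.

133496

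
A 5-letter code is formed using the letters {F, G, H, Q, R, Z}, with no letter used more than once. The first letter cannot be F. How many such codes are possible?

The first letter has 6−1 = 5 choices (anything except F).
The remaining 4 letters are filled from the other 5 symbols without repetition: 5 × 4 × 3 × 2 = 120.
Total: 5 × 120 = 600.

600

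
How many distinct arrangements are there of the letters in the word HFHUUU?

HFHUUU has 6 letters with H appearing twice and U appearing 3 times.
The number of distinct arrangements is 6!/(3!·2!) = 720/12 = 60.

60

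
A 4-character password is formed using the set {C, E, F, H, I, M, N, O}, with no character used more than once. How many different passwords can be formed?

Choose and order 4 of the 8 symbols: the first character has 8 options, the next 7, then 6, 5.
That product is 8 × 7 × 6 × 5 = 1680.

1680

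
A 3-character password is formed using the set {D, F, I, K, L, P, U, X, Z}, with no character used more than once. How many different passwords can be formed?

With no repetition, fill the 3 characters in order: 9 choices, then 8, down to 7.
That product is 9 × 8 × 7 = 504.

504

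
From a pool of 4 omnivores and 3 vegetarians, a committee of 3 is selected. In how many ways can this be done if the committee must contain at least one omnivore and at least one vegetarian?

30

With no constraint there are C(7,3) = 35 possible selections.
Subtract selections that omit an entire group: no omnivores → C(3,3) = 1; no vegetarians → C(4,3) = 4.
Both groups omitted at once is impossible, so 35 − 5 = 30.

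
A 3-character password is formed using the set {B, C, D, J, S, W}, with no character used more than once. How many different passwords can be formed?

120

Choose and order 3 of the 6 symbols: the first character has 6 options, the next 5, then 4.
6 × 5 × 4 = 120.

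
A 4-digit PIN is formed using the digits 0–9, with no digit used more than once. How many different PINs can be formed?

5040

This is a permutation of 4 out of 10: P(10,4) = 10!/6!.
That product is 10 × 9 × 8 × 7 = 5040.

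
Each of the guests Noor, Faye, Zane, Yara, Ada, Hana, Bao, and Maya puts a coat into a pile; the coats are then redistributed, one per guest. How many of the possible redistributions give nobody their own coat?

14833

Count assignments avoiding every fixed point. For any j of the 8 guests fixed to their own coat, the other 8−j can be arranged in (8−j)! ways.
By inclusion–exclusion this is Σ_{j=0}^{8} (−1)^j C(8,j)·(8−j)!.
Computing: 40320 − 40320 + 20160 − 6720 + 1680 − 336 + 56 − 8 + 1 = 14833.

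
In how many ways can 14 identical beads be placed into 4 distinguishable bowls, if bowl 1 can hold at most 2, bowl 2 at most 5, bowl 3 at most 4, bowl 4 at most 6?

Ignoring the caps, the number of non-negative solutions to x_1+…+x_4 = 14 is C(17,3) = 680.
Subtract solutions that violate a single cap (substitute x_i' = x_i − (cap_i+1)): x_1 ≥ 3 gives C(14,3) = 364; x_2 ≥ 6 gives C(11,3) = 165; x_3 ≥ 5 gives C(12,3) = 220; x_4 ≥ 7 gives C(10,3) = 120. Together 869.
Add back pairs where two caps are both exceeded: 56 + 84 + 35 + 20 + 4 + 10 = 209.
Subtract triples: 1 + 0 + 0 + 0 = 1.
By inclusion–exclusion the count is 680 − 869 + 209 − 1 = 19.

19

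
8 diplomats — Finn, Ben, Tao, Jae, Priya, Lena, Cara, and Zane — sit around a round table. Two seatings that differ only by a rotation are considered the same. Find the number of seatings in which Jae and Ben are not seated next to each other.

All circular seatings of 8 people number (7)! = 5040.
Seatings with Jae beside Ben: treat them as a block with 2 internal orders, giving 2 × (6)! = 1440.
Subtracting, 5040 − 1440 = 3600.

3600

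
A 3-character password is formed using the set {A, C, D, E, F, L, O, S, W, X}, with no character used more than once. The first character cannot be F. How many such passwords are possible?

648

The first character has 10−1 = 9 choices (anything except F).
The remaining 2 characters are filled from the other 9 symbols without repetition: 9 × 8 = 72.
Total: 9 × 72 = 648.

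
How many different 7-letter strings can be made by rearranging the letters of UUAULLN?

The 7 letters of UUAULLN have repeats: L appearing twice and U appearing 3 times.
The number of distinct arrangements is 7!/(3!·2!) = 5040/12 = 420.

420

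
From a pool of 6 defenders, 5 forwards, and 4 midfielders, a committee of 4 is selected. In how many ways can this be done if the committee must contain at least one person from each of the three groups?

720

Total 4-person selections from all 15: C(15,4) = 1365.
Selections missing a whole group: no defenders → C(9,4) = 126; no forwards → C(10,4) = 210; no midfielders → C(11,4) = 330.
Add back selections omitting two groups (i.e. drawn from a single group): C(6,4) + C(5,4) + C(4,4) = 21.
By inclusion–exclusion: 1365 − 666 + 21 = 720.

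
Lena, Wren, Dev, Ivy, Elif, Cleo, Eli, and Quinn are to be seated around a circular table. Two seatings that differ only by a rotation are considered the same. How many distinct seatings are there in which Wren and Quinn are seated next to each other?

1440

Treat {Wren, Quinn} as one unit (2 internal orders) and seat the resulting 7 units around the table: (6)! circular arrangements.
So 2 × (6)! = 2 × 720 = 1440.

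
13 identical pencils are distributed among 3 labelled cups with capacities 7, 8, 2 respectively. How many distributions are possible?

Without the upper bounds there are C(15,2) = 105 ways to split 13 among 3 cups.
Subtract solutions that violate a single cap (substitute x_i' = x_i − (cap_i+1)): x_1 ≥ 8 gives C(7,2) = 21; x_2 ≥ 9 gives C(6,2) = 15; x_3 ≥ 3 gives C(12,2) = 66. Together 102.
Add back pairs where two caps are both exceeded: 0 + 6 + 3 = 9.
By inclusion–exclusion the count is 105 − 102 + 9 = 12.

12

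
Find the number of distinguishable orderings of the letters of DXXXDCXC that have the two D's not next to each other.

Total arrangements of DXXXDCXC: 8!/(4!·2!·2!) = 420.
Arrangements with the D's together: treat DD as one letter, giving (7)!/(4!·2!) = 105.
Subtracting, 420 − 105 = 315 arrangements keep the D's apart.

315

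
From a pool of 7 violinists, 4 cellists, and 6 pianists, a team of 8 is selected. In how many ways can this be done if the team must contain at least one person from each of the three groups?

With no constraint there are C(17,8) = 24310 possible selections.
Selections missing a whole group: no violinists → C(10,8) = 45; no cellists → C(13,8) = 1287; no pianists → C(11,8) = 165.
Add back selections omitting two groups (i.e. drawn from a single group): C(7,8) + C(4,8) + C(6,8) = 0.
By inclusion–exclusion: 24310 − 1497 + 0 = 22813.

22813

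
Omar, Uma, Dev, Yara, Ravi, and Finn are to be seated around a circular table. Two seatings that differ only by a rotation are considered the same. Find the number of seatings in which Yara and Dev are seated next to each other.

Treat {Yara, Dev} as one unit (2 internal orders) and seat the resulting 5 units around the table: (4)! circular arrangements.
So 2 × (4)! = 2 × 24 = 48.

48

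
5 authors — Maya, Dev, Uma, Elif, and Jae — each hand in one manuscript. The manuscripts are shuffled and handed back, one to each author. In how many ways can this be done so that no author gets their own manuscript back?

44

Count assignments avoiding every fixed point. For any j of the 5 authors fixed to their own manuscript, the other 5−j can be arranged in (5−j)! ways.
By inclusion–exclusion this is Σ_{j=0}^{5} (−1)^j C(5,j)·(5−j)!.
Computing: 120 − 120 + 60 − 20 + 5 − 1 = 44.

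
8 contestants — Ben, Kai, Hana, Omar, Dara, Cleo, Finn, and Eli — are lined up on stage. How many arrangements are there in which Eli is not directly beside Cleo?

30240

There are 8! = 40320 arrangements in all. If Eli and Cleo are adjacent, merging them into one block gives 2·(7)! = 10080 arrangements.
Complementary counting: 40320 − 10080 = 30240.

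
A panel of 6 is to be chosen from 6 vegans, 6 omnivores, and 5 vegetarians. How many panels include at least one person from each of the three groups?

10530

Total 6-person selections from all 17: C(17,6) = 12376.
Selections missing a whole group: no vegans → C(11,6) = 462; no omnivores → C(11,6) = 462; no vegetarians → C(12,6) = 924.
Add back selections omitting two groups (i.e. drawn from a single group): C(6,6) + C(6,6) + C(5,6) = 2.
By inclusion–exclusion: 12376 − 1848 + 2 = 10530.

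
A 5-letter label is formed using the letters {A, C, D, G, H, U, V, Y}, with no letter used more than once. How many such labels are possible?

With no repetition, fill the 5 letters in order: 8 choices, then 7, down to 4.
8 × 7 × 6 × 5 × 4 = 6720.

6720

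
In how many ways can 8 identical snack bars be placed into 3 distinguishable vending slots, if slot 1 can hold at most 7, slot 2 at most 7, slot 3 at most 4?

33

Without the upper bounds there are C(10,2) = 45 ways to split 8 among 3 vending slots.
Subtract solutions that violate a single cap (substitute x_i' = x_i − (cap_i+1)): x_1 ≥ 8 gives C(2,2) = 1; x_2 ≥ 8 gives C(2,2) = 1; x_3 ≥ 5 gives C(5,2) = 10. Together 12.
No two caps can be exceeded simultaneously, so the pair terms are all 0.
By inclusion–exclusion the count is 45 − 12 + 0 = 33.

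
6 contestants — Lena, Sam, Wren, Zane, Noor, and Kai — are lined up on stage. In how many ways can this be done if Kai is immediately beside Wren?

240

Treat {Kai, Wren} as a single unit. There are 5 units to order, and the pair itself can be ordered 2 ways.
So the count is 2·(5)! = 240.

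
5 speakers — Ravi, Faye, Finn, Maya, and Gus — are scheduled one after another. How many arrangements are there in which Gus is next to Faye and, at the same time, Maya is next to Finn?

24

Treat {Gus,Faye} as one block (2 orders) and {Maya,Finn} as another (2 orders).
That leaves 3 units to arrange: 2 × 2 × 3! = 4 × 6 = 24.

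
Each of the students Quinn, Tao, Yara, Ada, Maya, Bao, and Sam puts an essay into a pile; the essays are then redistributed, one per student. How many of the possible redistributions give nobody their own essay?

1854

Count assignments avoiding every fixed point. For any j of the 7 students fixed to their own essay, the other 7−j can be arranged in (7−j)! ways.
By inclusion–exclusion this is Σ_{j=0}^{7} (−1)^j C(7,j)·(7−j)!.
Computing: 5040 − 5040 + 2520 − 840 + 210 − 42 + 7 − 1 = 1854.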